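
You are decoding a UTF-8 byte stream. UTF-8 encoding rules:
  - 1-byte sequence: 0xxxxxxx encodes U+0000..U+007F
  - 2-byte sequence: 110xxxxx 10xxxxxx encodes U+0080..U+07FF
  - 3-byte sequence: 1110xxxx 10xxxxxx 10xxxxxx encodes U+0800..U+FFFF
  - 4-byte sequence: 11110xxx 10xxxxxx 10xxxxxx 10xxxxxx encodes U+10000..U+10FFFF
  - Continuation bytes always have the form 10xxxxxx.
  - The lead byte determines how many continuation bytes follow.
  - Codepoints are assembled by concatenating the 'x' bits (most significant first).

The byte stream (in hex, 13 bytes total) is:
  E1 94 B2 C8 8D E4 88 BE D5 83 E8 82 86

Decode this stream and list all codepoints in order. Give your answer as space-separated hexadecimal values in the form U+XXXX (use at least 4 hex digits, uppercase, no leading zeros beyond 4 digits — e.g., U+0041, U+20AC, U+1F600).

Answer: U+1532 U+020D U+423E U+0543 U+8086

Derivation:
Byte[0]=E1: 3-byte lead, need 2 cont bytes. acc=0x1
Byte[1]=94: continuation. acc=(acc<<6)|0x14=0x54
Byte[2]=B2: continuation. acc=(acc<<6)|0x32=0x1532
Completed: cp=U+1532 (starts at byte 0)
Byte[3]=C8: 2-byte lead, need 1 cont bytes. acc=0x8
Byte[4]=8D: continuation. acc=(acc<<6)|0x0D=0x20D
Completed: cp=U+020D (starts at byte 3)
Byte[5]=E4: 3-byte lead, need 2 cont bytes. acc=0x4
Byte[6]=88: continuation. acc=(acc<<6)|0x08=0x108
Byte[7]=BE: continuation. acc=(acc<<6)|0x3E=0x423E
Completed: cp=U+423E (starts at byte 5)
Byte[8]=D5: 2-byte lead, need 1 cont bytes. acc=0x15
Byte[9]=83: continuation. acc=(acc<<6)|0x03=0x543
Completed: cp=U+0543 (starts at byte 8)
Byte[10]=E8: 3-byte lead, need 2 cont bytes. acc=0x8
Byte[11]=82: continuation. acc=(acc<<6)|0x02=0x202
Byte[12]=86: continuation. acc=(acc<<6)|0x06=0x8086
Completed: cp=U+8086 (starts at byte 10)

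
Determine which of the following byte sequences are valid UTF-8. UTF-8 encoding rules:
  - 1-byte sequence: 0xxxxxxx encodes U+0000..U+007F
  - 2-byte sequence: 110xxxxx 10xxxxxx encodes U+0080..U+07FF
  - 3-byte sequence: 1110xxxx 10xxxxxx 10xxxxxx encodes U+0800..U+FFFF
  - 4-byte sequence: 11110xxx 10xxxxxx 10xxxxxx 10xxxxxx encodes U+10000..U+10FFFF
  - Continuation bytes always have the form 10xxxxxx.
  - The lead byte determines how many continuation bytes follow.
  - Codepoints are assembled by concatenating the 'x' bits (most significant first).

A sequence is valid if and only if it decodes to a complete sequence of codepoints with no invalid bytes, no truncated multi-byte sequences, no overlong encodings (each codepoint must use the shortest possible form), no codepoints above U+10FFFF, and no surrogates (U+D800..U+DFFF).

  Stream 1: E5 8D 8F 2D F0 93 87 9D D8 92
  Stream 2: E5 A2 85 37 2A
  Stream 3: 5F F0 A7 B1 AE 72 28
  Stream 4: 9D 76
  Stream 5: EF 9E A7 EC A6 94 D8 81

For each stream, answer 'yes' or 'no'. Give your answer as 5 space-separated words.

Stream 1: decodes cleanly. VALID
Stream 2: decodes cleanly. VALID
Stream 3: decodes cleanly. VALID
Stream 4: error at byte offset 0. INVALID
Stream 5: decodes cleanly. VALID

Answer: yes yes yes no yes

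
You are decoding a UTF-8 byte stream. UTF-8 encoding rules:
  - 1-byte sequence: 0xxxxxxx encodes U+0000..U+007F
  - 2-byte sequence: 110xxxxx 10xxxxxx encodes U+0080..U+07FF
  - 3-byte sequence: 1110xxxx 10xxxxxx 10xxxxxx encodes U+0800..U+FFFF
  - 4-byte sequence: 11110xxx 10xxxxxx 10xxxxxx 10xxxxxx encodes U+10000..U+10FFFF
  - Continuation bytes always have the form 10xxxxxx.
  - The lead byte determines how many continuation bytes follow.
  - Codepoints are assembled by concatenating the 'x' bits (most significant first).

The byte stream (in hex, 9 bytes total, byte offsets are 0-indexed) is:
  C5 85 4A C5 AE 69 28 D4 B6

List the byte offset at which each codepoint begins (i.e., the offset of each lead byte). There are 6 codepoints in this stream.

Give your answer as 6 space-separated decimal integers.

Answer: 0 2 3 5 6 7

Derivation:
Byte[0]=C5: 2-byte lead, need 1 cont bytes. acc=0x5
Byte[1]=85: continuation. acc=(acc<<6)|0x05=0x145
Completed: cp=U+0145 (starts at byte 0)
Byte[2]=4A: 1-byte ASCII. cp=U+004A
Byte[3]=C5: 2-byte lead, need 1 cont bytes. acc=0x5
Byte[4]=AE: continuation. acc=(acc<<6)|0x2E=0x16E
Completed: cp=U+016E (starts at byte 3)
Byte[5]=69: 1-byte ASCII. cp=U+0069
Byte[6]=28: 1-byte ASCII. cp=U+0028
Byte[7]=D4: 2-byte lead, need 1 cont bytes. acc=0x14
Byte[8]=B6: continuation. acc=(acc<<6)|0x36=0x536
Completed: cp=U+0536 (starts at byte 7)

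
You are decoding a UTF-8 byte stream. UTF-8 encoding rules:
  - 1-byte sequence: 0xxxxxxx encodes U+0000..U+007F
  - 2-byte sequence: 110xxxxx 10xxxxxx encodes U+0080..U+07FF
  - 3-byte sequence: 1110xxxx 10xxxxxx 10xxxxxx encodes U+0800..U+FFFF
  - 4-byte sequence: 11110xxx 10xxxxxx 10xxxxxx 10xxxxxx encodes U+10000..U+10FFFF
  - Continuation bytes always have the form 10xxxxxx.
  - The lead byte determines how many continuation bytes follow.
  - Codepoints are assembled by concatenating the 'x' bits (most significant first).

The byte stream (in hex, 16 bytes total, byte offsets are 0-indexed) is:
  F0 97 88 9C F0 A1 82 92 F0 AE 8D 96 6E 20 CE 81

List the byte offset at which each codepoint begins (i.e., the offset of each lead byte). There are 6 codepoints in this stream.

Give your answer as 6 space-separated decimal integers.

Byte[0]=F0: 4-byte lead, need 3 cont bytes. acc=0x0
Byte[1]=97: continuation. acc=(acc<<6)|0x17=0x17
Byte[2]=88: continuation. acc=(acc<<6)|0x08=0x5C8
Byte[3]=9C: continuation. acc=(acc<<6)|0x1C=0x1721C
Completed: cp=U+1721C (starts at byte 0)
Byte[4]=F0: 4-byte lead, need 3 cont bytes. acc=0x0
Byte[5]=A1: continuation. acc=(acc<<6)|0x21=0x21
Byte[6]=82: continuation. acc=(acc<<6)|0x02=0x842
Byte[7]=92: continuation. acc=(acc<<6)|0x12=0x21092
Completed: cp=U+21092 (starts at byte 4)
Byte[8]=F0: 4-byte lead, need 3 cont bytes. acc=0x0
Byte[9]=AE: continuation. acc=(acc<<6)|0x2E=0x2E
Byte[10]=8D: continuation. acc=(acc<<6)|0x0D=0xB8D
Byte[11]=96: continuation. acc=(acc<<6)|0x16=0x2E356
Completed: cp=U+2E356 (starts at byte 8)
Byte[12]=6E: 1-byte ASCII. cp=U+006E
Byte[13]=20: 1-byte ASCII. cp=U+0020
Byte[14]=CE: 2-byte lead, need 1 cont bytes. acc=0xE
Byte[15]=81: continuation. acc=(acc<<6)|0x01=0x381
Completed: cp=U+0381 (starts at byte 14)

Answer: 0 4 8 12 13 14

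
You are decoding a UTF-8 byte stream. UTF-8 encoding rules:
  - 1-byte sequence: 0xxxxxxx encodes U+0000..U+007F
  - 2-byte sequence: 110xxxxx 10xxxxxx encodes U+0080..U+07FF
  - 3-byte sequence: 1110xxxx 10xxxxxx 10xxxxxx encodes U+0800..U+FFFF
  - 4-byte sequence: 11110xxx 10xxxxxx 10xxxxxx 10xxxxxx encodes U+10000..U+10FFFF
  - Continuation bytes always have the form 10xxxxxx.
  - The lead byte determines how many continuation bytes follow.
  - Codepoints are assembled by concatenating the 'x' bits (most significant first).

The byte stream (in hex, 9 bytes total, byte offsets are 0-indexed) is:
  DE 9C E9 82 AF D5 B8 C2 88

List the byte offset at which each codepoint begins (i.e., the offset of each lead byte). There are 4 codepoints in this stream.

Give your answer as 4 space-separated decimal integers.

Answer: 0 2 5 7

Derivation:
Byte[0]=DE: 2-byte lead, need 1 cont bytes. acc=0x1E
Byte[1]=9C: continuation. acc=(acc<<6)|0x1C=0x79C
Completed: cp=U+079C (starts at byte 0)
Byte[2]=E9: 3-byte lead, need 2 cont bytes. acc=0x9
Byte[3]=82: continuation. acc=(acc<<6)|0x02=0x242
Byte[4]=AF: continuation. acc=(acc<<6)|0x2F=0x90AF
Completed: cp=U+90AF (starts at byte 2)
Byte[5]=D5: 2-byte lead, need 1 cont bytes. acc=0x15
Byte[6]=B8: continuation. acc=(acc<<6)|0x38=0x578
Completed: cp=U+0578 (starts at byte 5)
Byte[7]=C2: 2-byte lead, need 1 cont bytes. acc=0x2
Byte[8]=88: continuation. acc=(acc<<6)|0x08=0x88
Completed: cp=U+0088 (starts at byte 7)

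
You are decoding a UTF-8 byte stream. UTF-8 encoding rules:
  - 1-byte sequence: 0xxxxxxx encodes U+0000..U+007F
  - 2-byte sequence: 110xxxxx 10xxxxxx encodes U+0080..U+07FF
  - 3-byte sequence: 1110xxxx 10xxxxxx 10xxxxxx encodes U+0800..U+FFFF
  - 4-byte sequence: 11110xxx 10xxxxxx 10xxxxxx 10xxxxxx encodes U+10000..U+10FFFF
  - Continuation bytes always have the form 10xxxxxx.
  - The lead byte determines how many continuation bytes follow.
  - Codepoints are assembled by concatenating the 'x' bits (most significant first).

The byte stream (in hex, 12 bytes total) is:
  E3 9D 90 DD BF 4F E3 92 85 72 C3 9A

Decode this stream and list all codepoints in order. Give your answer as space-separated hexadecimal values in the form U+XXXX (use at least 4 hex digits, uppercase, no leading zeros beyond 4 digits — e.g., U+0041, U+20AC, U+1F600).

Answer: U+3750 U+077F U+004F U+3485 U+0072 U+00DA

Derivation:
Byte[0]=E3: 3-byte lead, need 2 cont bytes. acc=0x3
Byte[1]=9D: continuation. acc=(acc<<6)|0x1D=0xDD
Byte[2]=90: continuation. acc=(acc<<6)|0x10=0x3750
Completed: cp=U+3750 (starts at byte 0)
Byte[3]=DD: 2-byte lead, need 1 cont bytes. acc=0x1D
Byte[4]=BF: continuation. acc=(acc<<6)|0x3F=0x77F
Completed: cp=U+077F (starts at byte 3)
Byte[5]=4F: 1-byte ASCII. cp=U+004F
Byte[6]=E3: 3-byte lead, need 2 cont bytes. acc=0x3
Byte[7]=92: continuation. acc=(acc<<6)|0x12=0xD2
Byte[8]=85: continuation. acc=(acc<<6)|0x05=0x3485
Completed: cp=U+3485 (starts at byte 6)
Byte[9]=72: 1-byte ASCII. cp=U+0072
Byte[10]=C3: 2-byte lead, need 1 cont bytes. acc=0x3
Byte[11]=9A: continuation. acc=(acc<<6)|0x1A=0xDA
Completed: cp=U+00DA (starts at byte 10)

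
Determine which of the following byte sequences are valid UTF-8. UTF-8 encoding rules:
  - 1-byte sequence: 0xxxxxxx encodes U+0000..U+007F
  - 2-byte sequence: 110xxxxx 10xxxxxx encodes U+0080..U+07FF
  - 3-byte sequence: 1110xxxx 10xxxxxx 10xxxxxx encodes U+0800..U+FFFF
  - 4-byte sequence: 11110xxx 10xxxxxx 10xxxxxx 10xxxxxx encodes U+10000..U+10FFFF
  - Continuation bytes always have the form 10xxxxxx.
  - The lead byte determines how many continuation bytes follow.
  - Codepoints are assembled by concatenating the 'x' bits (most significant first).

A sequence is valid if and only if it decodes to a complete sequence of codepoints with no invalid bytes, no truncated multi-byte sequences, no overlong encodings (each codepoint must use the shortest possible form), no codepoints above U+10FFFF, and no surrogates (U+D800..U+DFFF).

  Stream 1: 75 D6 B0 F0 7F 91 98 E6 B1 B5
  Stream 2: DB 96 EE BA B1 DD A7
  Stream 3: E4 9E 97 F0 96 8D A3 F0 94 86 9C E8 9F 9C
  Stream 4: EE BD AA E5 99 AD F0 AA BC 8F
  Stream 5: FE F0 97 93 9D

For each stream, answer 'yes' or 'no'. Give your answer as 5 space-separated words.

Answer: no yes yes yes no

Derivation:
Stream 1: error at byte offset 4. INVALID
Stream 2: decodes cleanly. VALID
Stream 3: decodes cleanly. VALID
Stream 4: decodes cleanly. VALID
Stream 5: error at byte offset 0. INVALID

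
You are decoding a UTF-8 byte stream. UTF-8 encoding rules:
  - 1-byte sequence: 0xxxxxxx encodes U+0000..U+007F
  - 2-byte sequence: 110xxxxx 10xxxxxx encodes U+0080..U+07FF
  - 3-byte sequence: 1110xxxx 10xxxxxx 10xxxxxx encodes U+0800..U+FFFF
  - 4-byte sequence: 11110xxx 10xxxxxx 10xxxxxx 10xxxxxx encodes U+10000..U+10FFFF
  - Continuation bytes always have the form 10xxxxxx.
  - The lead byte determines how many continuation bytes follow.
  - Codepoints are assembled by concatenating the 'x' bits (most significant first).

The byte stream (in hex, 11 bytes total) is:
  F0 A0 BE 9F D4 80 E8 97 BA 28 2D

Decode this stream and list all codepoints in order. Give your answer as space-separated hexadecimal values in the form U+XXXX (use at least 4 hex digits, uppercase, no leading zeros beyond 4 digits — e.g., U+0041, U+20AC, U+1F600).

Byte[0]=F0: 4-byte lead, need 3 cont bytes. acc=0x0
Byte[1]=A0: continuation. acc=(acc<<6)|0x20=0x20
Byte[2]=BE: continuation. acc=(acc<<6)|0x3E=0x83E
Byte[3]=9F: continuation. acc=(acc<<6)|0x1F=0x20F9F
Completed: cp=U+20F9F (starts at byte 0)
Byte[4]=D4: 2-byte lead, need 1 cont bytes. acc=0x14
Byte[5]=80: continuation. acc=(acc<<6)|0x00=0x500
Completed: cp=U+0500 (starts at byte 4)
Byte[6]=E8: 3-byte lead, need 2 cont bytes. acc=0x8
Byte[7]=97: continuation. acc=(acc<<6)|0x17=0x217
Byte[8]=BA: continuation. acc=(acc<<6)|0x3A=0x85FA
Completed: cp=U+85FA (starts at byte 6)
Byte[9]=28: 1-byte ASCII. cp=U+0028
Byte[10]=2D: 1-byte ASCII. cp=U+002D

Answer: U+20F9F U+0500 U+85FA U+0028 U+002D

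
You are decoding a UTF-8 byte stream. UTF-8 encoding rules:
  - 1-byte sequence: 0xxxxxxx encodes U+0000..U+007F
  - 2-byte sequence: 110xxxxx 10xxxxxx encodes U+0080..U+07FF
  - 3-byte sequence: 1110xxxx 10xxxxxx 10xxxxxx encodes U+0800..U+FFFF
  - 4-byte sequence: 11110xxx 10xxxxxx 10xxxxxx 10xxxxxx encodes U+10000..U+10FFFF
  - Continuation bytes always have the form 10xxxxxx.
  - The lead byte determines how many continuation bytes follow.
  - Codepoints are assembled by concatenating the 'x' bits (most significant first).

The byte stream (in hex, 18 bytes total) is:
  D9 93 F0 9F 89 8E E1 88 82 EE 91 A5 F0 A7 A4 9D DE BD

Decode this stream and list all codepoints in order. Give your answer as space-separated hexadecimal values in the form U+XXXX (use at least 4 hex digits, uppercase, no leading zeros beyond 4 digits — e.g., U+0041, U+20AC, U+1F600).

Answer: U+0653 U+1F24E U+1202 U+E465 U+2791D U+07BD

Derivation:
Byte[0]=D9: 2-byte lead, need 1 cont bytes. acc=0x19
Byte[1]=93: continuation. acc=(acc<<6)|0x13=0x653
Completed: cp=U+0653 (starts at byte 0)
Byte[2]=F0: 4-byte lead, need 3 cont bytes. acc=0x0
Byte[3]=9F: continuation. acc=(acc<<6)|0x1F=0x1F
Byte[4]=89: continuation. acc=(acc<<6)|0x09=0x7C9
Byte[5]=8E: continuation. acc=(acc<<6)|0x0E=0x1F24E
Completed: cp=U+1F24E (starts at byte 2)
Byte[6]=E1: 3-byte lead, need 2 cont bytes. acc=0x1
Byte[7]=88: continuation. acc=(acc<<6)|0x08=0x48
Byte[8]=82: continuation. acc=(acc<<6)|0x02=0x1202
Completed: cp=U+1202 (starts at byte 6)
Byte[9]=EE: 3-byte lead, need 2 cont bytes. acc=0xE
Byte[10]=91: continuation. acc=(acc<<6)|0x11=0x391
Byte[11]=A5: continuation. acc=(acc<<6)|0x25=0xE465
Completed: cp=U+E465 (starts at byte 9)
Byte[12]=F0: 4-byte lead, need 3 cont bytes. acc=0x0
Byte[13]=A7: continuation. acc=(acc<<6)|0x27=0x27
Byte[14]=A4: continuation. acc=(acc<<6)|0x24=0x9E4
Byte[15]=9D: continuation. acc=(acc<<6)|0x1D=0x2791D
Completed: cp=U+2791D (starts at byte 12)
Byte[16]=DE: 2-byte lead, need 1 cont bytes. acc=0x1E
Byte[17]=BD: continuation. acc=(acc<<6)|0x3D=0x7BD
Completed: cp=U+07BD (starts at byte 16)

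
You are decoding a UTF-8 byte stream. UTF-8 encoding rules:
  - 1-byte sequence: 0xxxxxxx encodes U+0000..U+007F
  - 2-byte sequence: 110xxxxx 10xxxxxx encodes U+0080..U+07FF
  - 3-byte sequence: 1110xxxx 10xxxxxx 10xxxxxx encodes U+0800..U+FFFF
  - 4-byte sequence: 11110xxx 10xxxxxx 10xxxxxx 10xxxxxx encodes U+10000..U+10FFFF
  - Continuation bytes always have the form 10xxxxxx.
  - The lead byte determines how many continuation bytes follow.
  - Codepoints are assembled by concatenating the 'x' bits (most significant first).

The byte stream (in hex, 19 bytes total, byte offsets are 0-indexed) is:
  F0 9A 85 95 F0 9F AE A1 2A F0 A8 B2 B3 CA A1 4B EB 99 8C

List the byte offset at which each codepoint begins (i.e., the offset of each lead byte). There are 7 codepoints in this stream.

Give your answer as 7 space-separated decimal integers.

Answer: 0 4 8 9 13 15 16

Derivation:
Byte[0]=F0: 4-byte lead, need 3 cont bytes. acc=0x0
Byte[1]=9A: continuation. acc=(acc<<6)|0x1A=0x1A
Byte[2]=85: continuation. acc=(acc<<6)|0x05=0x685
Byte[3]=95: continuation. acc=(acc<<6)|0x15=0x1A155
Completed: cp=U+1A155 (starts at byte 0)
Byte[4]=F0: 4-byte lead, need 3 cont bytes. acc=0x0
Byte[5]=9F: continuation. acc=(acc<<6)|0x1F=0x1F
Byte[6]=AE: continuation. acc=(acc<<6)|0x2E=0x7EE
Byte[7]=A1: continuation. acc=(acc<<6)|0x21=0x1FBA1
Completed: cp=U+1FBA1 (starts at byte 4)
Byte[8]=2A: 1-byte ASCII. cp=U+002A
Byte[9]=F0: 4-byte lead, need 3 cont bytes. acc=0x0
Byte[10]=A8: continuation. acc=(acc<<6)|0x28=0x28
Byte[11]=B2: continuation. acc=(acc<<6)|0x32=0xA32
Byte[12]=B3: continuation. acc=(acc<<6)|0x33=0x28CB3
Completed: cp=U+28CB3 (starts at byte 9)
Byte[13]=CA: 2-byte lead, need 1 cont bytes. acc=0xA
Byte[14]=A1: continuation. acc=(acc<<6)|0x21=0x2A1
Completed: cp=U+02A1 (starts at byte 13)
Byte[15]=4B: 1-byte ASCII. cp=U+004B
Byte[16]=EB: 3-byte lead, need 2 cont bytes. acc=0xB
Byte[17]=99: continuation. acc=(acc<<6)|0x19=0x2D9
Byte[18]=8C: continuation. acc=(acc<<6)|0x0C=0xB64C
Completed: cp=U+B64C (starts at byte 16)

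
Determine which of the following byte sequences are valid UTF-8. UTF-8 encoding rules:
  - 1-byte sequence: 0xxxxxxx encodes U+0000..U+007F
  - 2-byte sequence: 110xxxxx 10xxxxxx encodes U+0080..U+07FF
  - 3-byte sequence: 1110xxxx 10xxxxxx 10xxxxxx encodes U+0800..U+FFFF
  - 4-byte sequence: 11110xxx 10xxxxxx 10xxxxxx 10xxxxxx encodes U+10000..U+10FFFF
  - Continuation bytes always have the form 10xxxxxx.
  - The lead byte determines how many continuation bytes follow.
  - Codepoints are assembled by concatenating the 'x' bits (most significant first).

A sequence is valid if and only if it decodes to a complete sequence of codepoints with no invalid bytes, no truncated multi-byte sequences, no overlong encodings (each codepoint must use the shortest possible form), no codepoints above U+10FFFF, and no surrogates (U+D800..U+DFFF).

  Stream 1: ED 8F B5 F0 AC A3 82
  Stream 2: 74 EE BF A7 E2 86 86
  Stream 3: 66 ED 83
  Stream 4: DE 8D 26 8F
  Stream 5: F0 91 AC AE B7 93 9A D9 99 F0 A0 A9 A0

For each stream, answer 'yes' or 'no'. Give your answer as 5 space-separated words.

Answer: yes yes no no no

Derivation:
Stream 1: decodes cleanly. VALID
Stream 2: decodes cleanly. VALID
Stream 3: error at byte offset 3. INVALID
Stream 4: error at byte offset 3. INVALID
Stream 5: error at byte offset 4. INVALID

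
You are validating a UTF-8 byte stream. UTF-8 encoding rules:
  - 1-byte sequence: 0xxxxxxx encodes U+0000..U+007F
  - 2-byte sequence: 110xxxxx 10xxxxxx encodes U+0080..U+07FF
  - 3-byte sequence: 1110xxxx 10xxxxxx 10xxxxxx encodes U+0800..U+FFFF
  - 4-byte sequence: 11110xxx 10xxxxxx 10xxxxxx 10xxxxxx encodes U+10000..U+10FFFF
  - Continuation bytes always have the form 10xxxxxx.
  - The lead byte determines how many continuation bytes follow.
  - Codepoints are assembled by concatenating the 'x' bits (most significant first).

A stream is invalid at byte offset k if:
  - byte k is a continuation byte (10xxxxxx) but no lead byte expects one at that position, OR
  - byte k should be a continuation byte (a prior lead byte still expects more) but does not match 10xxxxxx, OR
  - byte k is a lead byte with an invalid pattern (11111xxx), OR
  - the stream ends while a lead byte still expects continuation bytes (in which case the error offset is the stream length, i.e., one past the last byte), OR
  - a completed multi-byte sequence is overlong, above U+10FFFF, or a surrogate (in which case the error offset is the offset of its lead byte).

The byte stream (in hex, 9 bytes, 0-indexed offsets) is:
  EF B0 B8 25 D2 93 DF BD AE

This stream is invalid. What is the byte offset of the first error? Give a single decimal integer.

Answer: 8

Derivation:
Byte[0]=EF: 3-byte lead, need 2 cont bytes. acc=0xF
Byte[1]=B0: continuation. acc=(acc<<6)|0x30=0x3F0
Byte[2]=B8: continuation. acc=(acc<<6)|0x38=0xFC38
Completed: cp=U+FC38 (starts at byte 0)
Byte[3]=25: 1-byte ASCII. cp=U+0025
Byte[4]=D2: 2-byte lead, need 1 cont bytes. acc=0x12
Byte[5]=93: continuation. acc=(acc<<6)|0x13=0x493
Completed: cp=U+0493 (starts at byte 4)
Byte[6]=DF: 2-byte lead, need 1 cont bytes. acc=0x1F
Byte[7]=BD: continuation. acc=(acc<<6)|0x3D=0x7FD
Completed: cp=U+07FD (starts at byte 6)
Byte[8]=AE: INVALID lead byte (not 0xxx/110x/1110/11110)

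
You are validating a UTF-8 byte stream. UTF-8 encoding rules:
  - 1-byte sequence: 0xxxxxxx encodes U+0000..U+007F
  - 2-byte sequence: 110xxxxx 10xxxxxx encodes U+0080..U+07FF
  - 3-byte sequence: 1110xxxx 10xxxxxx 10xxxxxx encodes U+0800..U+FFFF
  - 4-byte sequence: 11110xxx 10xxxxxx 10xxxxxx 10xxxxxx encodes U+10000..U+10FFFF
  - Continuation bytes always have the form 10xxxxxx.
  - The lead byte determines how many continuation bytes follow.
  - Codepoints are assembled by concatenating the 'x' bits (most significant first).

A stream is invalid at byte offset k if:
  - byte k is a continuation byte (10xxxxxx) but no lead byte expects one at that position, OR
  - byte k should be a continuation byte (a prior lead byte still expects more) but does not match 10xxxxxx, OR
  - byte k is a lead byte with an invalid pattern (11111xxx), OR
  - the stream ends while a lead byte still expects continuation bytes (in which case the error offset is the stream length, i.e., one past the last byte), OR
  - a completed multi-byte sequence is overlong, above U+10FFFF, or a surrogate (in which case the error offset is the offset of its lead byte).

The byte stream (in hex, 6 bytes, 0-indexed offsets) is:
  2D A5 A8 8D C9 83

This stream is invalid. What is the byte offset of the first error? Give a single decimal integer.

Answer: 1

Derivation:
Byte[0]=2D: 1-byte ASCII. cp=U+002D
Byte[1]=A5: INVALID lead byte (not 0xxx/110x/1110/11110)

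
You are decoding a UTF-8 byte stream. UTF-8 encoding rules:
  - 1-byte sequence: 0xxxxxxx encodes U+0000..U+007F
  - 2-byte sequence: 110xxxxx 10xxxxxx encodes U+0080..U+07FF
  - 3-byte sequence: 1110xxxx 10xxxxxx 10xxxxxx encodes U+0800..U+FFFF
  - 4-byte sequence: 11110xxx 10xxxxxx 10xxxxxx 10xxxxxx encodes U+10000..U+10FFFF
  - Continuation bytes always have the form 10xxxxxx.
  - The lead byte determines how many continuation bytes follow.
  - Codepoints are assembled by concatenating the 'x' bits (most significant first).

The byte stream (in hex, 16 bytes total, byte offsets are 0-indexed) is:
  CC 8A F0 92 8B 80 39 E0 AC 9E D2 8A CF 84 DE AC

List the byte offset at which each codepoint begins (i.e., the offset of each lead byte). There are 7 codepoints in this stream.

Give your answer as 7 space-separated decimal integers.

Byte[0]=CC: 2-byte lead, need 1 cont bytes. acc=0xC
Byte[1]=8A: continuation. acc=(acc<<6)|0x0A=0x30A
Completed: cp=U+030A (starts at byte 0)
Byte[2]=F0: 4-byte lead, need 3 cont bytes. acc=0x0
Byte[3]=92: continuation. acc=(acc<<6)|0x12=0x12
Byte[4]=8B: continuation. acc=(acc<<6)|0x0B=0x48B
Byte[5]=80: continuation. acc=(acc<<6)|0x00=0x122C0
Completed: cp=U+122C0 (starts at byte 2)
Byte[6]=39: 1-byte ASCII. cp=U+0039
Byte[7]=E0: 3-byte lead, need 2 cont bytes. acc=0x0
Byte[8]=AC: continuation. acc=(acc<<6)|0x2C=0x2C
Byte[9]=9E: continuation. acc=(acc<<6)|0x1E=0xB1E
Completed: cp=U+0B1E (starts at byte 7)
Byte[10]=D2: 2-byte lead, need 1 cont bytes. acc=0x12
Byte[11]=8A: continuation. acc=(acc<<6)|0x0A=0x48A
Completed: cp=U+048A (starts at byte 10)
Byte[12]=CF: 2-byte lead, need 1 cont bytes. acc=0xF
Byte[13]=84: continuation. acc=(acc<<6)|0x04=0x3C4
Completed: cp=U+03C4 (starts at byte 12)
Byte[14]=DE: 2-byte lead, need 1 cont bytes. acc=0x1E
Byte[15]=AC: continuation. acc=(acc<<6)|0x2C=0x7AC
Completed: cp=U+07AC (starts at byte 14)

Answer: 0 2 6 7 10 12 14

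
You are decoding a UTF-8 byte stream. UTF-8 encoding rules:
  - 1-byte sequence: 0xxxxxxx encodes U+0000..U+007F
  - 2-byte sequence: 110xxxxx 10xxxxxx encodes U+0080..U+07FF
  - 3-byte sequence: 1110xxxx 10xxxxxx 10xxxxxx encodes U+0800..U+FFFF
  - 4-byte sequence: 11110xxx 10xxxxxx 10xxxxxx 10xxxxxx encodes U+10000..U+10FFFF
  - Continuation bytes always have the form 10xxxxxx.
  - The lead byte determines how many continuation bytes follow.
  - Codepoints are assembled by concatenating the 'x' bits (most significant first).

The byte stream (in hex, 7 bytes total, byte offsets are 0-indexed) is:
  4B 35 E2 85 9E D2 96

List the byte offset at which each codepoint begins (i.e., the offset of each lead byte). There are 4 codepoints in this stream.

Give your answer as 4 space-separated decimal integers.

Byte[0]=4B: 1-byte ASCII. cp=U+004B
Byte[1]=35: 1-byte ASCII. cp=U+0035
Byte[2]=E2: 3-byte lead, need 2 cont bytes. acc=0x2
Byte[3]=85: continuation. acc=(acc<<6)|0x05=0x85
Byte[4]=9E: continuation. acc=(acc<<6)|0x1E=0x215E
Completed: cp=U+215E (starts at byte 2)
Byte[5]=D2: 2-byte lead, need 1 cont bytes. acc=0x12
Byte[6]=96: continuation. acc=(acc<<6)|0x16=0x496
Completed: cp=U+0496 (starts at byte 5)

Answer: 0 1 2 5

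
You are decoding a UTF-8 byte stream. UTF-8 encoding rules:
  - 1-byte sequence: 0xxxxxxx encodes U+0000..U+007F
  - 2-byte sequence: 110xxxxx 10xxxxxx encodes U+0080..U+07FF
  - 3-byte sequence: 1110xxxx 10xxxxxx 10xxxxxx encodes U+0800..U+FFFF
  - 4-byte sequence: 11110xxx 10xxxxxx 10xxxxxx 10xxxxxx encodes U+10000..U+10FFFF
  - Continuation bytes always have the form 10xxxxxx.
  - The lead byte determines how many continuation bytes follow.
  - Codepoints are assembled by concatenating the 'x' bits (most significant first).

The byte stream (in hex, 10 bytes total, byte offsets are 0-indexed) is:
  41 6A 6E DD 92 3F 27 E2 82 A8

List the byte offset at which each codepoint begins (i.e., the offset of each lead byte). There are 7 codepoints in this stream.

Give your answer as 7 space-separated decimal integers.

Byte[0]=41: 1-byte ASCII. cp=U+0041
Byte[1]=6A: 1-byte ASCII. cp=U+006A
Byte[2]=6E: 1-byte ASCII. cp=U+006E
Byte[3]=DD: 2-byte lead, need 1 cont bytes. acc=0x1D
Byte[4]=92: continuation. acc=(acc<<6)|0x12=0x752
Completed: cp=U+0752 (starts at byte 3)
Byte[5]=3F: 1-byte ASCII. cp=U+003F
Byte[6]=27: 1-byte ASCII. cp=U+0027
Byte[7]=E2: 3-byte lead, need 2 cont bytes. acc=0x2
Byte[8]=82: continuation. acc=(acc<<6)|0x02=0x82
Byte[9]=A8: continuation. acc=(acc<<6)|0x28=0x20A8
Completed: cp=U+20A8 (starts at byte 7)

Answer: 0 1 2 3 5 6 7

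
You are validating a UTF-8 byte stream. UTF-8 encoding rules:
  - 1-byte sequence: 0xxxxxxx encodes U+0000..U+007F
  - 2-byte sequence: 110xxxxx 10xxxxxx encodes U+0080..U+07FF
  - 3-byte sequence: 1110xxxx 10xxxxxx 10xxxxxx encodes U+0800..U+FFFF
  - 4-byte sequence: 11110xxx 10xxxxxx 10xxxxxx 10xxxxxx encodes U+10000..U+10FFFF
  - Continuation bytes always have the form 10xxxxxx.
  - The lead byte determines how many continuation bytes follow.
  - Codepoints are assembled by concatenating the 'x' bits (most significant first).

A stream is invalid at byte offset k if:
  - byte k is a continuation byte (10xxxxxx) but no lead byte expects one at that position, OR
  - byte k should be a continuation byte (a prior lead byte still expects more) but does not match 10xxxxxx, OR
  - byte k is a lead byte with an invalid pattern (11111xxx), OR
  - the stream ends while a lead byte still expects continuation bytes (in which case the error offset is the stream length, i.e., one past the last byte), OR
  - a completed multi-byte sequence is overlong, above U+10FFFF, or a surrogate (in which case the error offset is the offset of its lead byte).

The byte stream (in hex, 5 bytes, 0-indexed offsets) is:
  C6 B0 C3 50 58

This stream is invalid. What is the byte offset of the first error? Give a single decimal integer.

Byte[0]=C6: 2-byte lead, need 1 cont bytes. acc=0x6
Byte[1]=B0: continuation. acc=(acc<<6)|0x30=0x1B0
Completed: cp=U+01B0 (starts at byte 0)
Byte[2]=C3: 2-byte lead, need 1 cont bytes. acc=0x3
Byte[3]=50: expected 10xxxxxx continuation. INVALID

Answer: 3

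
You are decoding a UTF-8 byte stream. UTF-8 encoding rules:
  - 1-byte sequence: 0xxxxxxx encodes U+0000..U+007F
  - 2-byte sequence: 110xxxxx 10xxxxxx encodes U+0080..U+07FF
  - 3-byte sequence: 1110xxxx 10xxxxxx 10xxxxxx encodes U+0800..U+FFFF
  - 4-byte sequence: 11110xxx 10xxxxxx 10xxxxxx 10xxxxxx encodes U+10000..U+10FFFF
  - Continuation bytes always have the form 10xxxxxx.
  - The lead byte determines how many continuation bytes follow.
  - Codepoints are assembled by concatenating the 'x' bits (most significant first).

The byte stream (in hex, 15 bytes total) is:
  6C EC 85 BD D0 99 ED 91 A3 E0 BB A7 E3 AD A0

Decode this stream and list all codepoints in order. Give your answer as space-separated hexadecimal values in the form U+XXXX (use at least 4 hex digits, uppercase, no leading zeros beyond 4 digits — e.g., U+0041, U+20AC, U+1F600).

Answer: U+006C U+C17D U+0419 U+D463 U+0EE7 U+3B60

Derivation:
Byte[0]=6C: 1-byte ASCII. cp=U+006C
Byte[1]=EC: 3-byte lead, need 2 cont bytes. acc=0xC
Byte[2]=85: continuation. acc=(acc<<6)|0x05=0x305
Byte[3]=BD: continuation. acc=(acc<<6)|0x3D=0xC17D
Completed: cp=U+C17D (starts at byte 1)
Byte[4]=D0: 2-byte lead, need 1 cont bytes. acc=0x10
Byte[5]=99: continuation. acc=(acc<<6)|0x19=0x419
Completed: cp=U+0419 (starts at byte 4)
Byte[6]=ED: 3-byte lead, need 2 cont bytes. acc=0xD
Byte[7]=91: continuation. acc=(acc<<6)|0x11=0x351
Byte[8]=A3: continuation. acc=(acc<<6)|0x23=0xD463
Completed: cp=U+D463 (starts at byte 6)
Byte[9]=E0: 3-byte lead, need 2 cont bytes. acc=0x0
Byte[10]=BB: continuation. acc=(acc<<6)|0x3B=0x3B
Byte[11]=A7: continuation. acc=(acc<<6)|0x27=0xEE7
Completed: cp=U+0EE7 (starts at byte 9)
Byte[12]=E3: 3-byte lead, need 2 cont bytes. acc=0x3
Byte[13]=AD: continuation. acc=(acc<<6)|0x2D=0xED
Byte[14]=A0: continuation. acc=(acc<<6)|0x20=0x3B60
Completed: cp=U+3B60 (starts at byte 12)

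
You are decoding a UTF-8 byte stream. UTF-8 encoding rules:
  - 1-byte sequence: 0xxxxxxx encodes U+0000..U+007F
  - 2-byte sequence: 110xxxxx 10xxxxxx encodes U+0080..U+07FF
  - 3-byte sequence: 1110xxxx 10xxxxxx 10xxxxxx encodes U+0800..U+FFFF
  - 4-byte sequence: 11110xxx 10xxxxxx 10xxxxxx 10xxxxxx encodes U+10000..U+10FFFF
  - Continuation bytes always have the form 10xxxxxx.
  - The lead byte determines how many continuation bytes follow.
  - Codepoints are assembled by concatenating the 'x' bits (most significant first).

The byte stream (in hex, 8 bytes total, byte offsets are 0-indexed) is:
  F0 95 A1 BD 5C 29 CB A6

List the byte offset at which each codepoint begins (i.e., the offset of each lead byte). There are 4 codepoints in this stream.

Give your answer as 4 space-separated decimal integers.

Answer: 0 4 5 6

Derivation:
Byte[0]=F0: 4-byte lead, need 3 cont bytes. acc=0x0
Byte[1]=95: continuation. acc=(acc<<6)|0x15=0x15
Byte[2]=A1: continuation. acc=(acc<<6)|0x21=0x561
Byte[3]=BD: continuation. acc=(acc<<6)|0x3D=0x1587D
Completed: cp=U+1587D (starts at byte 0)
Byte[4]=5C: 1-byte ASCII. cp=U+005C
Byte[5]=29: 1-byte ASCII. cp=U+0029
Byte[6]=CB: 2-byte lead, need 1 cont bytes. acc=0xB
Byte[7]=A6: continuation. acc=(acc<<6)|0x26=0x2E6
Completed: cp=U+02E6 (starts at byte 6)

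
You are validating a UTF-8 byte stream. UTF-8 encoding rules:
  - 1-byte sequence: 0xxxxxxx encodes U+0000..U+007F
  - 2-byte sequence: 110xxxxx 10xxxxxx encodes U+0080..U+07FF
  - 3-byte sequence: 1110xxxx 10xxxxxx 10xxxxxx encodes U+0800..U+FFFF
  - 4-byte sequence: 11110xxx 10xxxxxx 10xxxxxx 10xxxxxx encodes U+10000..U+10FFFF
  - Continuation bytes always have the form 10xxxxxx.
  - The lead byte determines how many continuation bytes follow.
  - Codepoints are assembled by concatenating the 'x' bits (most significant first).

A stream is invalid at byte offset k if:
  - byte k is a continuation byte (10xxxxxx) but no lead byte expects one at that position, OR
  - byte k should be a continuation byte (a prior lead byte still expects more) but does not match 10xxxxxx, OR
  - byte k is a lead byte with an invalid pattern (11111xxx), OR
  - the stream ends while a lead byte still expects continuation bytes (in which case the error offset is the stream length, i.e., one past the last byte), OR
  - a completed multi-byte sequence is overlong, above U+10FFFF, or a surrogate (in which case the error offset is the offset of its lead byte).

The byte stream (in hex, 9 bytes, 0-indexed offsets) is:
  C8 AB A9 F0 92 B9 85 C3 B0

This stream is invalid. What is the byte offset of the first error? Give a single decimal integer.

Answer: 2

Derivation:
Byte[0]=C8: 2-byte lead, need 1 cont bytes. acc=0x8
Byte[1]=AB: continuation. acc=(acc<<6)|0x2B=0x22B
Completed: cp=U+022B (starts at byte 0)
Byte[2]=A9: INVALID lead byte (not 0xxx/110x/1110/11110)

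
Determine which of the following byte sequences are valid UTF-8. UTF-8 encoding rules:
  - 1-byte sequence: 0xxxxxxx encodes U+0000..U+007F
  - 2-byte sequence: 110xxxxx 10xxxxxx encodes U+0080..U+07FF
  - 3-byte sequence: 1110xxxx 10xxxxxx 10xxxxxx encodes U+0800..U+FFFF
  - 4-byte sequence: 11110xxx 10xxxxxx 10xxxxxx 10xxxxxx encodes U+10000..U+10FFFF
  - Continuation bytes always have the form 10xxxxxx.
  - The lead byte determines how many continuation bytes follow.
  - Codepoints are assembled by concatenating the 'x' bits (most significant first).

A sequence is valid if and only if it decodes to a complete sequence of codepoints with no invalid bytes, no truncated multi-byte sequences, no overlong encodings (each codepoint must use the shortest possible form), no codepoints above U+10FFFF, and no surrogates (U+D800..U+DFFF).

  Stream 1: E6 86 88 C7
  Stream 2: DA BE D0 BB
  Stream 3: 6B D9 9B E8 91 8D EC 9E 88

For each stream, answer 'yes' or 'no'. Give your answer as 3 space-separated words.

Stream 1: error at byte offset 4. INVALID
Stream 2: decodes cleanly. VALID
Stream 3: decodes cleanly. VALID

Answer: no yes yes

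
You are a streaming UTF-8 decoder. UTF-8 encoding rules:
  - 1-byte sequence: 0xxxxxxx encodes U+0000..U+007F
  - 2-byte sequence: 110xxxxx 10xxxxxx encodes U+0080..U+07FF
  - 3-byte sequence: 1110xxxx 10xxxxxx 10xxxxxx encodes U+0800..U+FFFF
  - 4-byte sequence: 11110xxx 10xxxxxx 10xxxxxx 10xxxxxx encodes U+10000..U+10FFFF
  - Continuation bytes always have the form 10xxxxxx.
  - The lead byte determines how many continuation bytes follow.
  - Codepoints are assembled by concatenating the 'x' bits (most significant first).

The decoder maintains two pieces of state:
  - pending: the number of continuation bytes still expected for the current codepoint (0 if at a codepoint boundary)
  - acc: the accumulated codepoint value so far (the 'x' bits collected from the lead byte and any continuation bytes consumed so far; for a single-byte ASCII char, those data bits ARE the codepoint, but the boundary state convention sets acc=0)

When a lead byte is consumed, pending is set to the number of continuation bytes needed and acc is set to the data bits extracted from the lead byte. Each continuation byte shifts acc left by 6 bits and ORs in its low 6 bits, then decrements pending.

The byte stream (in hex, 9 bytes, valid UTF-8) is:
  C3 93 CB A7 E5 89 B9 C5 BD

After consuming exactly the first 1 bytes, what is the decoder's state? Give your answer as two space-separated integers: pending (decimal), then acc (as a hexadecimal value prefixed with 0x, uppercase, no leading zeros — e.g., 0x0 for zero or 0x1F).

Answer: 1 0x3

Derivation:
Byte[0]=C3: 2-byte lead. pending=1, acc=0x3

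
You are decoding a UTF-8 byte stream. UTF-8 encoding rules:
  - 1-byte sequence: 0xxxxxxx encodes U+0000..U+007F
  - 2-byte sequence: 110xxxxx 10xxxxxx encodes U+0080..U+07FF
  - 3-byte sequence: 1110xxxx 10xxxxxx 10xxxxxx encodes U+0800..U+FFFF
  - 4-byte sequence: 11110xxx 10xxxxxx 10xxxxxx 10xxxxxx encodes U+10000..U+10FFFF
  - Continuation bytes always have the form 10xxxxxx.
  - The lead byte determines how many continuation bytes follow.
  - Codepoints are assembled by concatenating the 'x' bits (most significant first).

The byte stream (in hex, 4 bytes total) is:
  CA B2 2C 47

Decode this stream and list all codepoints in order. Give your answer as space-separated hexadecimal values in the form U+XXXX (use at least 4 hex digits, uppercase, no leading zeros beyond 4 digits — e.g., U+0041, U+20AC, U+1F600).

Byte[0]=CA: 2-byte lead, need 1 cont bytes. acc=0xA
Byte[1]=B2: continuation. acc=(acc<<6)|0x32=0x2B2
Completed: cp=U+02B2 (starts at byte 0)
Byte[2]=2C: 1-byte ASCII. cp=U+002C
Byte[3]=47: 1-byte ASCII. cp=U+0047

Answer: U+02B2 U+002C U+0047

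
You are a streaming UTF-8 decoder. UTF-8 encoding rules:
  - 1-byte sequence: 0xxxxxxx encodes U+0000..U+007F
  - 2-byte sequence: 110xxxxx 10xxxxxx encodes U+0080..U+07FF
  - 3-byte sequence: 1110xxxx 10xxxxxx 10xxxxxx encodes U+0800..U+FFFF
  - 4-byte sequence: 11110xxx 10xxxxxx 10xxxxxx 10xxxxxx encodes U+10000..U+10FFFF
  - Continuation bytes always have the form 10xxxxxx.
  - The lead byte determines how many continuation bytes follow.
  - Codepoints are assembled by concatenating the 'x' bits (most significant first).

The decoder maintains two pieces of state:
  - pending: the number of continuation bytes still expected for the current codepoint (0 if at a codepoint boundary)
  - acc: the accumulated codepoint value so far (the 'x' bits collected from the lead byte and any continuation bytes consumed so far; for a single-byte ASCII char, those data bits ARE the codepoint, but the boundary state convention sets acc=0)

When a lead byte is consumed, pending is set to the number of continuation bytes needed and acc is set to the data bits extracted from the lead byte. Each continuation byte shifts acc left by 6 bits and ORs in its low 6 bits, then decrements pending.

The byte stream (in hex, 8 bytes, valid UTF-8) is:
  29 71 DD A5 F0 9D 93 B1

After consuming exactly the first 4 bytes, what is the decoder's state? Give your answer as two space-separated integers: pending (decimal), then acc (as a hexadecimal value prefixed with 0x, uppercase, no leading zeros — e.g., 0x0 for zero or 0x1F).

Answer: 0 0x765

Derivation:
Byte[0]=29: 1-byte. pending=0, acc=0x0
Byte[1]=71: 1-byte. pending=0, acc=0x0
Byte[2]=DD: 2-byte lead. pending=1, acc=0x1D
Byte[3]=A5: continuation. acc=(acc<<6)|0x25=0x765, pending=0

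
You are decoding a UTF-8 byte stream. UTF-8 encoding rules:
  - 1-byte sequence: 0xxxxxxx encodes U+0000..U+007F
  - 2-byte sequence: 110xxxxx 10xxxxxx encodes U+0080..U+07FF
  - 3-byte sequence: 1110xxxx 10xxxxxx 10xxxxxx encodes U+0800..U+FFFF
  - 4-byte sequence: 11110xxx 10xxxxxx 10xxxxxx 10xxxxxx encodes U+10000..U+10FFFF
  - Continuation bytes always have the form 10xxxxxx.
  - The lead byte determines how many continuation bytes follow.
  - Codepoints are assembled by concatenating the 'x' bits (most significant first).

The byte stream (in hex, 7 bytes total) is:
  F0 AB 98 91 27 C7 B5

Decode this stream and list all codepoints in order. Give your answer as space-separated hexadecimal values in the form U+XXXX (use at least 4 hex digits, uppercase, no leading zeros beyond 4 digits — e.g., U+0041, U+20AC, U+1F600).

Answer: U+2B611 U+0027 U+01F5

Derivation:
Byte[0]=F0: 4-byte lead, need 3 cont bytes. acc=0x0
Byte[1]=AB: continuation. acc=(acc<<6)|0x2B=0x2B
Byte[2]=98: continuation. acc=(acc<<6)|0x18=0xAD8
Byte[3]=91: continuation. acc=(acc<<6)|0x11=0x2B611
Completed: cp=U+2B611 (starts at byte 0)
Byte[4]=27: 1-byte ASCII. cp=U+0027
Byte[5]=C7: 2-byte lead, need 1 cont bytes. acc=0x7
Byte[6]=B5: continuation. acc=(acc<<6)|0x35=0x1F5
Completed: cp=U+01F5 (starts at byte 5)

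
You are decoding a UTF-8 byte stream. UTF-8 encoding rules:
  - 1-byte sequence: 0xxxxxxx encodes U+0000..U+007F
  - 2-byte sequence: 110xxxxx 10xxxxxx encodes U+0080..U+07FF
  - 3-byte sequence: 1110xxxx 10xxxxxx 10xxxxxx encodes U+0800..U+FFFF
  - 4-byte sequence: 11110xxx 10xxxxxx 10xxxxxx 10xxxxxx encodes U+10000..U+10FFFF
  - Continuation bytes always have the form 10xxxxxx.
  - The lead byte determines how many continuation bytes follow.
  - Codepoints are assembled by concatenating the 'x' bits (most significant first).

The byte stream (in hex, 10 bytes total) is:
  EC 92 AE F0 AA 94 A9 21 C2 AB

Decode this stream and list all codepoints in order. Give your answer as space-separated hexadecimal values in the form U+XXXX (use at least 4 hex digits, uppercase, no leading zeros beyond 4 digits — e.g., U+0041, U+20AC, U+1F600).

Answer: U+C4AE U+2A529 U+0021 U+00AB

Derivation:
Byte[0]=EC: 3-byte lead, need 2 cont bytes. acc=0xC
Byte[1]=92: continuation. acc=(acc<<6)|0x12=0x312
Byte[2]=AE: continuation. acc=(acc<<6)|0x2E=0xC4AE
Completed: cp=U+C4AE (starts at byte 0)
Byte[3]=F0: 4-byte lead, need 3 cont bytes. acc=0x0
Byte[4]=AA: continuation. acc=(acc<<6)|0x2A=0x2A
Byte[5]=94: continuation. acc=(acc<<6)|0x14=0xA94
Byte[6]=A9: continuation. acc=(acc<<6)|0x29=0x2A529
Completed: cp=U+2A529 (starts at byte 3)
Byte[7]=21: 1-byte ASCII. cp=U+0021
Byte[8]=C2: 2-byte lead, need 1 cont bytes. acc=0x2
Byte[9]=AB: continuation. acc=(acc<<6)|0x2B=0xAB
Completed: cp=U+00AB (starts at byte 8)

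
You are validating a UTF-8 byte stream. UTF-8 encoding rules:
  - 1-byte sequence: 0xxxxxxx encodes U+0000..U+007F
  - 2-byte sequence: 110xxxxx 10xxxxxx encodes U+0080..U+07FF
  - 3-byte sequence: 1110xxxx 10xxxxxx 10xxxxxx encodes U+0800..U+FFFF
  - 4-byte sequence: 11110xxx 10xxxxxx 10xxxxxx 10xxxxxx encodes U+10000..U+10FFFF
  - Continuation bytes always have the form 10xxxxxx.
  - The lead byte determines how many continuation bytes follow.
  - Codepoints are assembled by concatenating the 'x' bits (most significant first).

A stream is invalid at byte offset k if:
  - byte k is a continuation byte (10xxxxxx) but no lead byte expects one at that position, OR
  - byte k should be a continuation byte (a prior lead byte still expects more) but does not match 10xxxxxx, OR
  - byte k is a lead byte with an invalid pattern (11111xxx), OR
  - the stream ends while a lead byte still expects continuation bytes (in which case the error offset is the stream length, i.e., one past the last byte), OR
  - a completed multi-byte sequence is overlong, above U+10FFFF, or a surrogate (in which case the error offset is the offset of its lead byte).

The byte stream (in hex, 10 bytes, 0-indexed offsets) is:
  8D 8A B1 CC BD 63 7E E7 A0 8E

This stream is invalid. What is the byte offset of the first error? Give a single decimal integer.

Answer: 0

Derivation:
Byte[0]=8D: INVALID lead byte (not 0xxx/110x/1110/11110)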